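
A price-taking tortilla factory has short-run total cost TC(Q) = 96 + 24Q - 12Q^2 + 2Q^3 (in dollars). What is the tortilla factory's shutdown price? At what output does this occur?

The shutdown price is the minimum of AVC. VC = 24Q - 12Q^2 + 2Q^3, so AVC = 24 - 12Q + 2Q^2.
At the minimum of AVC, MC = AVC. MC = 24 - 24Q + 6Q^2; setting MC = AVC gives 4Q^2 - 12Q = 0, so Q = 3. min AVC = 6.
So the shutdown price is $6.

$6 per unit, at Q = 3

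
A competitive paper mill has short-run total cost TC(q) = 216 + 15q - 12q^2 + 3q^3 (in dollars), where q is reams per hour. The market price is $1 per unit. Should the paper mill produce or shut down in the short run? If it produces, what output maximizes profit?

Shut down

Variable cost is VC = 15q - 12q^2 + 3q^3, so AVC = VC/q = 15 - 12q + 3q^2 and MC = dTC/dq = 15 - 24q + 9q^2.
AVC is minimized where dAVC/dq = -12 + 6q = 0, at q = 2; min AVC = 15 - 12·2 + 3·2^2 = $3.
P = $1 lies below min AVC = $3; no output level covers variable cost.
The firm minimizes its loss by shutting down and losing only its fixed cost of $216.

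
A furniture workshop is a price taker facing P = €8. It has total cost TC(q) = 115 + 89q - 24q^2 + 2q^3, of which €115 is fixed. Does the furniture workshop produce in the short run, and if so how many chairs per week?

Shut down

Variable cost is VC = 89q - 24q^2 + 2q^3, so AVC = VC/q = 89 - 24q + 2q^2 and MC = dTC/dq = 89 - 48q + 6q^2.
The AVC parabola has its vertex at q = 24/4 = 6, where AVC = 89 - 24·6 + 2·6^2 = €17.
Since P = €8 < min AVC = €17, price fails to cover variable cost at any output.
Shutting down limits the loss to fixed cost, €115.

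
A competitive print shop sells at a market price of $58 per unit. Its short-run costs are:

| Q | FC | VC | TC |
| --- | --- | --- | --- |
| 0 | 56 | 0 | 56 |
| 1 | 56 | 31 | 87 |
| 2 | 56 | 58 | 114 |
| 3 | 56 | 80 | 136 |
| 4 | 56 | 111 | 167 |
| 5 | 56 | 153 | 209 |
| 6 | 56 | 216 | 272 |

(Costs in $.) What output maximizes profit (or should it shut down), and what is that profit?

Profit at each row (π = 58Q − TC): Q=0: -56; Q=1: -29; Q=2: 2; Q=3: 38; Q=4: 65; Q=5: 81; Q=6: 76.
Profit is maximized at Q = 5. AVC there is 153/5 = $30.60 ≤ P, so producing beats shutting down (which would give -$56).

Q = 5; profit = $81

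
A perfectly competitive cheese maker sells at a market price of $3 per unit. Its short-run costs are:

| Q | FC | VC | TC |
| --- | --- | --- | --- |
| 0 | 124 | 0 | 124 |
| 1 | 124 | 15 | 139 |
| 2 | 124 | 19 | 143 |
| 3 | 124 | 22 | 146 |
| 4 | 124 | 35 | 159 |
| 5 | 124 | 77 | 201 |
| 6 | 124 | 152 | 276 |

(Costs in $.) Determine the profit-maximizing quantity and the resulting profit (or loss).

Q = 0 (shut down); profit = -$124

Compute π = P·Q − TC at each output: Q=0: -124; Q=1: -136; Q=2: -137; Q=3: -137; Q=4: -147; Q=5: -186; Q=6: -258.
Profit is highest at Q = 0. Equivalently, the lowest AVC in the table is 22/3 ≈ $7.33 at Q = 3, and P = $3 falls below it — price never covers variable cost, so the firm shuts down and loses only its fixed cost.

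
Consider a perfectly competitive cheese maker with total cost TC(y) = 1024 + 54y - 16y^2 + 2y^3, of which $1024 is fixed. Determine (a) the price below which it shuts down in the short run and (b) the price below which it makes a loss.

Shutdown price = min AVC. AVC = 54 - 16y + 2y^2, with vertex at y = 4 and minimum $22.
ATC = 1024/y + 54 - 16y + 2y^2. Setting dATC/dy = −1024/y^2 − 16 + 4y = 0 gives y = 8 (since 4·8^3 − 16·8^2 = 1024).
min ATC = 1024/8 + 54 − 16·8 + 2·8^2 = $182. That is the break-even price.
For $22 ≤ P < $182 the firm produces at a loss; below $22 it shuts down.

Shutdown price = $22; break-even price = $182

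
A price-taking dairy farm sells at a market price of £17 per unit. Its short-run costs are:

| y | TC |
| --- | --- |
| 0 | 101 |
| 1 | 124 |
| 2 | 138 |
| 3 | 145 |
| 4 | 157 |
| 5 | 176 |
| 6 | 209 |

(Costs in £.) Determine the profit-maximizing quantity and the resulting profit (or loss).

Tabulate TR − TC: y=0: -101; y=1: -107; y=2: -104; y=3: -94; y=4: -89; y=5: -91; y=6: -107.
Profit is maximized at y = 4. AVC there is 56/4 = £14 ≤ P, so producing beats shutting down (which would give -£101).

y = 4; profit = -£89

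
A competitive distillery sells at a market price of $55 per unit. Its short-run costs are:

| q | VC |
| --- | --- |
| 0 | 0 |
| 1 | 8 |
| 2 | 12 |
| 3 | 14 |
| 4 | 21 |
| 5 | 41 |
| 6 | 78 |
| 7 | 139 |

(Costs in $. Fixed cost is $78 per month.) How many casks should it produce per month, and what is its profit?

q = 6; profit = $174

Compute π = P·q − TC at each output: q=0: -78; q=1: -31; q=2: 20; q=3: 73; q=4: 121; q=5: 156; q=6: 174; q=7: 168.
Profit is maximized at q = 6. AVC there is 78/6 = $13 ≤ P, so producing beats shutting down (which would give -$78).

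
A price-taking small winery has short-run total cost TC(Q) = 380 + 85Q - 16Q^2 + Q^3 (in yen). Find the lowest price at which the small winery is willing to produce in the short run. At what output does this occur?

The firm shuts down when price falls below the minimum of average variable cost. AVC = VC/Q = 85 - 16Q + Q^2.
dAVC/dQ = -16 + 2Q = 0 gives Q = 8. min AVC = 85 - 16·8 + 8^2 = 21.
So the shutdown price is ¥21.

¥21 per unit, at Q = 8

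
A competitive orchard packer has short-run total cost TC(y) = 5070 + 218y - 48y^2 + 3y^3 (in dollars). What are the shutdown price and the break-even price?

Shutdown price = $26; break-even price = $491

AVC = 218 - 48y + 3y^2; minimized at y = 8, giving min AVC = $26. That is the shutdown price.
ATC = 5070/y + 218 - 48y + 3y^2. Setting dATC/dy = −5070/y^2 − 48 + 6y = 0 gives y = 13 (since 6·13^3 − 48·13^2 = 5070).
min ATC = 5070/13 + 218 − 48·13 + 3·13^2 = $491. That is the break-even price.
Between these two prices the firm operates at a loss; above $491 it earns a profit.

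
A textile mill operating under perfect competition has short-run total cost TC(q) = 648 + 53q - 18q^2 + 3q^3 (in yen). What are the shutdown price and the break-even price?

Shutdown price = min AVC. AVC = 53 - 18q + 3q^2, with vertex at q = 3 and minimum ¥26.
ATC = 648/q + 53 - 18q + 3q^2. Setting dATC/dq = −648/q^2 − 18 + 6q = 0 gives q = 6 (since 6·6^3 − 18·6^2 = 648).
min ATC = 648/6 + 53 − 18·6 + 3·6^2 = ¥161. That is the break-even price.
Between these two prices the firm operates at a loss; above ¥161 it earns a profit.

Shutdown price = ¥26; break-even price = ¥161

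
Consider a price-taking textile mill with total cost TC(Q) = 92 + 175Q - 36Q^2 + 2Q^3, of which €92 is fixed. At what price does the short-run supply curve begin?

The shutdown price is the minimum of AVC. VC = 175Q - 36Q^2 + 2Q^3, so AVC = 175 - 36Q + 2Q^2.
dAVC/dQ = -36 + 4Q = 0 gives Q = 9. min AVC = 175 - 36·9 + 2·9^2 = 13.
For P < €13 the firm produces nothing.

€13 per unit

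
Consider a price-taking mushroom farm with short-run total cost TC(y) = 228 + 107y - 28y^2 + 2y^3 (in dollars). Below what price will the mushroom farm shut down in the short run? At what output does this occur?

$9 per unit, at y = 7

The firm shuts down when price falls below the minimum of average variable cost. AVC = VC/y = 107 - 28y + 2y^2.
dAVC/dy = -28 + 4y = 0 gives y = 7. min AVC = 107 - 28·7 + 2·7^2 = 9.
So the shutdown price is $9.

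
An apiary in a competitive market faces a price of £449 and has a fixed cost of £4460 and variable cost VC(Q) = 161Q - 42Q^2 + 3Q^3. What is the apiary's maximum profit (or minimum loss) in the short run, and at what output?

Profit = -£140 at Q = 12

AVC = 161 - 42Q + 3Q^2; min AVC = £14 at Q = 7. Since P = £449 ≥ min AVC, the firm produces.
MC = 161 - 84Q + 9Q^2. Setting P = MC and taking the root on the rising branch gives Q* = 12.
TR = 449·12 = 5388. TC = 4460 + 1068 = 5528. Profit = 5388 − 5528 = -£140.
By producing, the firm covers all variable cost plus £4320 of fixed cost; shutting down would lose the full £4460.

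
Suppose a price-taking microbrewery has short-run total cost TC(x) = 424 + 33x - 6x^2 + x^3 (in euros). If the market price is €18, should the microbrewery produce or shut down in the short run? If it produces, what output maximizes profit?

From TC, MC = TC'(x) = 33 - 12x + 3x^2 and AVC = VC/x = 33 - 6x + x^2.
AVC is minimized where dAVC/dx = -6 + 2x = 0, at x = 3; min AVC = 33 - 6·3 + 3^2 = €24.
Since P = €18 < min AVC = €24, price fails to cover variable cost at any output.
Best response: produce nothing and absorb the €424 fixed cost.

Shut down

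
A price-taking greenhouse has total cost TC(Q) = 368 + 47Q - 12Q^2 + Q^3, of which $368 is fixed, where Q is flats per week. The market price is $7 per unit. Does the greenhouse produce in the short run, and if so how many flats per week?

Shut down

From TC, MC = TC'(Q) = 47 - 24Q + 3Q^2 and AVC = VC/Q = 47 - 12Q + Q^2.
The AVC parabola has its vertex at Q = 12/2 = 6, where AVC = 47 - 12·6 + 6^2 = $11.
With P < min AVC ($7 < $11), every unit sold adds to the loss.
The firm minimizes its loss by shutting down and losing only its fixed cost of $368.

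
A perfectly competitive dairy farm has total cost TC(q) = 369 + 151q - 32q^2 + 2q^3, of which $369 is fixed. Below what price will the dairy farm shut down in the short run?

The shutdown price is the minimum of AVC. VC = 151q - 32q^2 + 2q^3, so AVC = 151 - 32q + 2q^2.
dAVC/dq = -32 + 4q = 0 gives q = 8. min AVC = 151 - 32·8 + 2·8^2 = 23.
The firm shuts down for any P below $23.

$23 per unit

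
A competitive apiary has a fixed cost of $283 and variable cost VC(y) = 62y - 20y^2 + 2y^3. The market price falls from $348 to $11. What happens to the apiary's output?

MC = 62 - 40y + 6y^2; the shutdown threshold is min AVC = $12 (at y = 5).
With P = $348 above the shutdown price, P = MC gives y = 11.
At P = $11 < min AVC = $12, price no longer covers variable cost at any output, so the firm shuts down: y = 0.

Output falls from 11 to 0 (the firm shuts down)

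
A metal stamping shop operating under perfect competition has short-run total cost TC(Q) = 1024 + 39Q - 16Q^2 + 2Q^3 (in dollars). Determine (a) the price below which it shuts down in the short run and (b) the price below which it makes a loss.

Shutdown price = $7; break-even price = $167

AVC = 39 - 16Q + 2Q^2; minimized at Q = 4, giving min AVC = $7. That is the shutdown price.
ATC = 1024/Q + 39 - 16Q + 2Q^2. Setting dATC/dQ = −1024/Q^2 − 16 + 4Q = 0 gives Q = 8 (since 4·8^3 − 16·8^2 = 1024).
min ATC = 1024/8 + 39 − 16·8 + 2·8^2 = $167. That is the break-even price.
Between these two prices the firm operates at a loss; above $167 it earns a profit.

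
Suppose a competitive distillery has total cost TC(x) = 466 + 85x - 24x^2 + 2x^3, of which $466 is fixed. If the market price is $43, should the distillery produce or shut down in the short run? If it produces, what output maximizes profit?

Produce at x = 7

Strip out fixed cost: VC = 85x - 24x^2 + 2x^3. Then AVC = 85 - 24x + 2x^2 and MC = 85 - 48x + 6x^2.
AVC is minimized where dAVC/dx = -24 + 4x = 0, at x = 6; min AVC = 85 - 24·6 + 2·6^2 = $13.
P = $43 exceeds min AVC = $13, so the firm stays open.
Solving P = MC: 42 - 48x + 6x^2 = 0 ⇒ x = 1 or 7. On the upward-sloping branch, x* = 7.
Check: AVC at x = 7 is $15 ≤ P, so revenue covers variable cost.
Profit = P·x − TC = 43·7 − 571 = -$270, a loss, but smaller than the $466 fixed cost the firm would lose by shutting down.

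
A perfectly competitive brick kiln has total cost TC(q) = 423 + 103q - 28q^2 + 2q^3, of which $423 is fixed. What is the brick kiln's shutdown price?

$5 per unit

The shutdown price is the minimum of AVC. VC = 103q - 28q^2 + 2q^3, so AVC = 103 - 28q + 2q^2.
dAVC/dq = -28 + 4q = 0 gives q = 7. min AVC = 103 - 28·7 + 2·7^2 = 5.
For P < $5 the firm produces nothing.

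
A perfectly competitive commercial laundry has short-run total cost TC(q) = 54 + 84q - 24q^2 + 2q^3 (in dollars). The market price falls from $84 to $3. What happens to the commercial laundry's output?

Output falls from 8 to 0 (the firm shuts down)

AVC = 84 - 24q + 2q^2, minimized at q = 6 where min AVC = $12. MC = 84 - 48q + 6q^2.
At P = $84 ≥ min AVC, set P = MC on the rising branch: q = 8.
At P = $3 < min AVC = $12, price no longer covers variable cost at any output, so the firm shuts down: q = 0.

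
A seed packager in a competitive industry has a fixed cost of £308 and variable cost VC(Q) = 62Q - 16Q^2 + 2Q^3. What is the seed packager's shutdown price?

£30 per unit

Short-run supply begins at min AVC. From VC = 62Q - 16Q^2 + 2Q^3, AVC = 62 - 16Q + 2Q^2.
At the minimum of AVC, MC = AVC. MC = 62 - 32Q + 6Q^2; setting MC = AVC gives 4Q^2 - 16Q = 0, so Q = 4. min AVC = 30.
For P < £30 the firm produces nothing.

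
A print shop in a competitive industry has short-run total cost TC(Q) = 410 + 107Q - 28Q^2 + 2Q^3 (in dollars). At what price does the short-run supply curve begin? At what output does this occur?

The shutdown price is the minimum of AVC. VC = 107Q - 28Q^2 + 2Q^3, so AVC = 107 - 28Q + 2Q^2.
At the minimum of AVC, MC = AVC. MC = 107 - 56Q + 6Q^2; setting MC = AVC gives 4Q^2 - 28Q = 0, so Q = 7. min AVC = 9.
So the shutdown price is $9.

$9 per unit, at Q = 7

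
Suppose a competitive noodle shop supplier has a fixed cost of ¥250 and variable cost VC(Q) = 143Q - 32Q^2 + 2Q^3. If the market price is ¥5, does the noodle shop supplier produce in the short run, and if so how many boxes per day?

Shut down

Strip out fixed cost: VC = 143Q - 32Q^2 + 2Q^3. Then AVC = 143 - 32Q + 2Q^2 and MC = 143 - 64Q + 6Q^2.
The AVC parabola has its vertex at Q = 32/4 = 8, where AVC = 143 - 32·8 + 2·8^2 = ¥15.
Since P = ¥5 < min AVC = ¥15, price fails to cover variable cost at any output.
Shutting down limits the loss to fixed cost, ¥250.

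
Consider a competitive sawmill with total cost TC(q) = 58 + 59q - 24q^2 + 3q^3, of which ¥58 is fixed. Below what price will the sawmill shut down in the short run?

Short-run supply begins at min AVC. From VC = 59q - 24q^2 + 3q^3, AVC = 59 - 24q + 3q^2.
dAVC/dq = -24 + 6q = 0 gives q = 4. min AVC = 59 - 24·4 + 3·4^2 = 11.
So the shutdown price is ¥11.

¥11 per unit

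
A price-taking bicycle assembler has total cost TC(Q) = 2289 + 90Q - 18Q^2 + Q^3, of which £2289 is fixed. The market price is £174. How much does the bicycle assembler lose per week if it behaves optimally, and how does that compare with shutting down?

AVC = 90 - 18Q + Q^2; min AVC = £9 at Q = 9. Since P = £174 ≥ min AVC, the firm produces.
With MC = 90 - 36Q + 3Q^2, P = MC on the upward-sloping part at Q* = 14.
TR = 174·14 = 2436. TC = 2289 + 476 = 2765. Profit = 2436 − 2765 = -£329.
By producing, the firm covers all variable cost plus £1960 of fixed cost; shutting down would lose the full £2289.

Profit = -£329 at Q = 14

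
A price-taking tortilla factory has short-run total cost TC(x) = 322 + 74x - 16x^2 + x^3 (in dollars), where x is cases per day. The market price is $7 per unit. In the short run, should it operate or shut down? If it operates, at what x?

Shut down

Strip out fixed cost: VC = 74x - 16x^2 + x^3. Then AVC = 74 - 16x + x^2 and MC = 74 - 32x + 3x^2.
AVC hits its minimum where MC = AVC, at x = 8, giving min AVC = 74 - 16·8 + 8^2 = $10.
Since P = $7 < min AVC = $10, price fails to cover variable cost at any output.
The firm minimizes its loss by shutting down and losing only its fixed cost of $322.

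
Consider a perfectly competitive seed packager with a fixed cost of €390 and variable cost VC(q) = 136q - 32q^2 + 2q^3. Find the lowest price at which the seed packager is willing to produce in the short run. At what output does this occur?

€8 per unit, at q = 8

The shutdown price is the minimum of AVC. VC = 136q - 32q^2 + 2q^3, so AVC = 136 - 32q + 2q^2.
At the minimum of AVC, MC = AVC. MC = 136 - 64q + 6q^2; setting MC = AVC gives 4q^2 - 32q = 0, so q = 8. min AVC = 8.
The firm shuts down for any P below €8.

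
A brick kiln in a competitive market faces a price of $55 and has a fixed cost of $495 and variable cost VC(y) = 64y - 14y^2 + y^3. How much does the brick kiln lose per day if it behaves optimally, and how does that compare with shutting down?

Profit = -$171 at y = 9

AVC = 64 - 14y + y^2; min AVC = $15 at y = 7. Since P = $55 ≥ min AVC, the firm produces.
MC = 64 - 28y + 3y^2. Setting P = MC and taking the root on the rising branch gives y* = 9.
TR = 55·9 = 495. TC = 495 + 171 = 666. Profit = 495 − 666 = -$171.
Shutting down would mean losing the fixed cost of $495, so operating at a loss of $171 is better by $324.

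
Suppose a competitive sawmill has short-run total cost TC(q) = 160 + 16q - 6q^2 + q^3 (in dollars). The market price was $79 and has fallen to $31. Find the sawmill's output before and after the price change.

MC = 16 - 12q + 3q^2; the shutdown threshold is min AVC = $7 (at q = 3).
With P = $79 above the shutdown price, P = MC gives q = 7.
At P = $31 ≥ min AVC, set P = MC: q = 5. The firm stays open but cuts output.

Output falls from 7 to 5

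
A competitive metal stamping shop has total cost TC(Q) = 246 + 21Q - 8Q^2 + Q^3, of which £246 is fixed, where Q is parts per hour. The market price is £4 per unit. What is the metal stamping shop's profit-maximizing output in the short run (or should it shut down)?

Variable cost is VC = 21Q - 8Q^2 + Q^3, so AVC = VC/Q = 21 - 8Q + Q^2 and MC = dTC/dQ = 21 - 16Q + 3Q^2.
The AVC parabola has its vertex at Q = 8/2 = 4, where AVC = 21 - 8·4 + 4^2 = £5.
With P < min AVC (£4 < £5), every unit sold adds to the loss.
Shutting down limits the loss to fixed cost, £246.

Shut down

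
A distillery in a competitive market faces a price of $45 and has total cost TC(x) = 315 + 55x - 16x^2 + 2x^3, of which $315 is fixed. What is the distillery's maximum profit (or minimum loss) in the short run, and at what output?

Profit = -$215 at x = 5

AVC = 55 - 16x + 2x^2; min AVC = $23 at x = 4. Since P = $45 ≥ min AVC, the firm produces.
With MC = 55 - 32x + 6x^2, P = MC on the upward-sloping part at x* = 5.
TR = 45·5 = 225. TC = 315 + 125 = 440. Profit = 225 − 440 = -$215.
Shutting down would mean losing the fixed cost of $315, so operating at a loss of $215 is better by $100.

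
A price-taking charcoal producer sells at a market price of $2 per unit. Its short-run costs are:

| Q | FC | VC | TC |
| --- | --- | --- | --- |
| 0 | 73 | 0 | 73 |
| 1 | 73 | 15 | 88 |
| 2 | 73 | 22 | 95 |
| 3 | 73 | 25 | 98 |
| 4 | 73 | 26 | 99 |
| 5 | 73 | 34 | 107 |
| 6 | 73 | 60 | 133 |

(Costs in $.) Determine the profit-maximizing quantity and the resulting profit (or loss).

Profit at each row (π = 2Q − TC): Q=0: -73; Q=1: -86; Q=2: -91; Q=3: -92; Q=4: -91; Q=5: -97; Q=6: -121.
Profit is highest at Q = 0. Equivalently, the lowest AVC in the table is 26/4 ≈ $6.50 at Q = 4, and P = $2 falls below it — price never covers variable cost, so the firm shuts down and loses only its fixed cost.

Q = 0 (shut down); profit = -$73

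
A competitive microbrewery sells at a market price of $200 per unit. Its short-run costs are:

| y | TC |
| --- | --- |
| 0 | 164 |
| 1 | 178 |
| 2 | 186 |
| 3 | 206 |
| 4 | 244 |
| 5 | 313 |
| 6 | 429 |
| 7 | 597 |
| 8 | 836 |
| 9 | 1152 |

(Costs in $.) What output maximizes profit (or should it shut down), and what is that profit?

y = 7; profit = $803

Tabulate TR − TC: y=0: -164; y=1: 22; y=2: 214; y=3: 394; y=4: 556; y=5: 687; y=6: 771; y=7: 803; y=8: 764; y=9: 648.
Profit is maximized at y = 7. AVC there is 433/7 = $61.86 ≤ P, so producing beats shutting down (which would give -$164).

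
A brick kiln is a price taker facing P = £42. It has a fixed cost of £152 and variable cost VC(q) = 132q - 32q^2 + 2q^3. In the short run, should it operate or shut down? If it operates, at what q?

Produce at q = 9

Strip out fixed cost: VC = 132q - 32q^2 + 2q^3. Then AVC = 132 - 32q + 2q^2 and MC = 132 - 64q + 6q^2.
AVC hits its minimum where MC = AVC, at q = 8, giving min AVC = 132 - 32·8 + 2·8^2 = £4.
Because £42 ≥ £4, revenue can cover variable cost; the firm operates.
Solving P = MC: 90 - 64q + 6q^2 = 0 ⇒ q = 5/3 or 9. On the upward-sloping branch, q* = 9.
Check: AVC at q = 9 is £6 ≤ P, so revenue covers variable cost.
Profit = P·q − TC = 42·9 − 206 = £172.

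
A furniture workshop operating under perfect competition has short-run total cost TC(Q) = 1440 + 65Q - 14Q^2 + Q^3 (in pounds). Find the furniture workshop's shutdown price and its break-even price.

Shutdown price = min AVC. AVC = 65 - 14Q + Q^2, with vertex at Q = 7 and minimum £16.
ATC = 1440/Q + 65 - 14Q + Q^2. Setting dATC/dQ = −1440/Q^2 − 14 + 2Q = 0 gives Q = 12 (since 2·12^3 − 14·12^2 = 1440).
min ATC = 1440/12 + 65 − 14·12 + 12^2 = £161. That is the break-even price.
Between these two prices the firm operates at a loss; above £161 it earns a profit.

Shutdown price = £16; break-even price = £161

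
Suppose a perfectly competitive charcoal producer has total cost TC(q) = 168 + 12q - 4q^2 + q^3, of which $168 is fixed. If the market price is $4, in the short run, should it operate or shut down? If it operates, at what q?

Shut down

Strip out fixed cost: VC = 12q - 4q^2 + q^3. Then AVC = 12 - 4q + q^2 and MC = 12 - 8q + 3q^2.
The AVC parabola has its vertex at q = 4/2 = 2, where AVC = 12 - 4·2 + 2^2 = $8.
P = $4 lies below min AVC = $8; no output level covers variable cost.
Shutting down limits the loss to fixed cost, $168.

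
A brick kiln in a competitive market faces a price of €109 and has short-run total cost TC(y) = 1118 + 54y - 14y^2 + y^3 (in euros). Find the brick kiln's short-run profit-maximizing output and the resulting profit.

Profit = -€150 at y = 11

AVC = 54 - 14y + y^2; min AVC = €5 at y = 7. Since P = €109 ≥ min AVC, the firm produces.
MC = 54 - 28y + 3y^2. Setting P = MC and taking the root on the rising branch gives y* = 11.
TR = 109·11 = 1199. TC = 1118 + 231 = 1349. Profit = 1199 − 1349 = -€150.
Shutting down would mean losing the fixed cost of €1118, so operating at a loss of €150 is better by €968.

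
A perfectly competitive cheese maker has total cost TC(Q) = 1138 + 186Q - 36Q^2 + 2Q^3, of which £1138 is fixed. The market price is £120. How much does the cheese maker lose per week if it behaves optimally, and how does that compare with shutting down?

AVC = 186 - 36Q + 2Q^2; min AVC = £24 at Q = 9. Since P = £120 ≥ min AVC, the firm produces.
With MC = 186 - 72Q + 6Q^2, P = MC on the upward-sloping part at Q* = 11.
TR = 120·11 = 1320. TC = 1138 + 352 = 1490. Profit = 1320 − 1490 = -£170.
That loss of £170 beats the £1138 the firm would lose by shutting down; producing recovers £968 of fixed cost.

Profit = -£170 at Q = 11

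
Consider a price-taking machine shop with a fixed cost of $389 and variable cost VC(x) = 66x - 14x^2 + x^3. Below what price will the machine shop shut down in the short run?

$17 per unit

The shutdown price is the minimum of AVC. VC = 66x - 14x^2 + x^3, so AVC = 66 - 14x + x^2.
dAVC/dx = -14 + 2x = 0 gives x = 7. min AVC = 66 - 14·7 + 7^2 = 17.
For P < $17 the firm produces nothing.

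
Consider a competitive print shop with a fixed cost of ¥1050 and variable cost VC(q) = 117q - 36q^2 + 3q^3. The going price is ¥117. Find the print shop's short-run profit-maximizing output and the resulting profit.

AVC = 117 - 36q + 3q^2; min AVC = ¥9 at q = 6. Since P = ¥117 ≥ min AVC, the firm produces.
MC = 117 - 72q + 9q^2. Setting P = MC and taking the root on the rising branch gives q* = 8.
TR = 117·8 = 936. TC = 1050 + 168 = 1218. Profit = 936 − 1218 = -¥282.
That loss of ¥282 beats the ¥1050 the firm would lose by shutting down; producing recovers ¥768 of fixed cost.

Profit = -¥282 at q = 8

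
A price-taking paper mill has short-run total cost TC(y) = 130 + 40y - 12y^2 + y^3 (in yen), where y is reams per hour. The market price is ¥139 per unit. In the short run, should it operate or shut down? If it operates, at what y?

Strip out fixed cost: VC = 40y - 12y^2 + y^3. Then AVC = 40 - 12y + y^2 and MC = 40 - 24y + 3y^2.
AVC hits its minimum where MC = AVC, at y = 6, giving min AVC = 40 - 12·6 + 6^2 = ¥4.
Because ¥139 ≥ ¥4, revenue can cover variable cost; the firm operates.
Solving P = MC: -99 - 24y + 3y^2 = 0 ⇒ y = -3 or 11. On the upward-sloping branch, y* = 11.
Check: AVC at y = 11 is ¥29 ≤ P, so revenue covers variable cost.
Profit = P·y − TC = 139·11 − 449 = ¥1080.

Produce at y = 11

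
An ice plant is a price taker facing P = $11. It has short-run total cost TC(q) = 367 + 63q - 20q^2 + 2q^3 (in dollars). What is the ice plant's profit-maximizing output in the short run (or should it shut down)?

Shut down

Variable cost is VC = 63q - 20q^2 + 2q^3, so AVC = VC/q = 63 - 20q + 2q^2 and MC = dTC/dq = 63 - 40q + 6q^2.
The AVC parabola has its vertex at q = 20/4 = 5, where AVC = 63 - 20·5 + 2·5^2 = $13.
With P < min AVC ($11 < $13), every unit sold adds to the loss.
Shutting down limits the loss to fixed cost, $367.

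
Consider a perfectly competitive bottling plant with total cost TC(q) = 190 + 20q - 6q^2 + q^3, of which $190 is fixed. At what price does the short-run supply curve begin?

$11 per unit

The shutdown price is the minimum of AVC. VC = 20q - 6q^2 + q^3, so AVC = 20 - 6q + q^2.
At the minimum of AVC, MC = AVC. MC = 20 - 12q + 3q^2; setting MC = AVC gives 2q^2 - 6q = 0, so q = 3. min AVC = 11.
For P < $11 the firm produces nothing.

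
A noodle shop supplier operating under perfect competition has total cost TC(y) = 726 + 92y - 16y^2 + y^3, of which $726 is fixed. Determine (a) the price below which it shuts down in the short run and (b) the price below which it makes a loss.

Shutdown price = min AVC. AVC = 92 - 16y + y^2, with vertex at y = 8 and minimum $28.
ATC = 726/y + 92 - 16y + y^2. Setting dATC/dy = −726/y^2 − 16 + 2y = 0 gives y = 11 (since 2·11^3 − 16·11^2 = 726).
min ATC = 726/11 + 92 − 16·11 + 11^2 = $103. That is the break-even price.
Between these two prices the firm operates at a loss; above $103 it earns a profit.

Shutdown price = $28; break-even price = $103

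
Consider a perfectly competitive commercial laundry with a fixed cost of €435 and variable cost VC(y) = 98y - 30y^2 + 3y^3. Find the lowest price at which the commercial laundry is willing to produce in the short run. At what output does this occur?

€23 per unit, at y = 5

The shutdown price is the minimum of AVC. VC = 98y - 30y^2 + 3y^3, so AVC = 98 - 30y + 3y^2.
dAVC/dy = -30 + 6y = 0 gives y = 5. min AVC = 98 - 30·5 + 3·5^2 = 23.
For P < €23 the firm produces nothing.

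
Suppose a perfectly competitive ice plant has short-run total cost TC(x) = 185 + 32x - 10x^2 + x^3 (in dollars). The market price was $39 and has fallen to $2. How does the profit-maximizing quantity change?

MC = 32 - 20x + 3x^2; the shutdown threshold is min AVC = $7 (at x = 5).
With P = $39 above the shutdown price, P = MC gives x = 7.
At P = $2 < min AVC = $7, price no longer covers variable cost at any output, so the firm shuts down: x = 0.

Output falls from 7 to 0 (the firm shuts down)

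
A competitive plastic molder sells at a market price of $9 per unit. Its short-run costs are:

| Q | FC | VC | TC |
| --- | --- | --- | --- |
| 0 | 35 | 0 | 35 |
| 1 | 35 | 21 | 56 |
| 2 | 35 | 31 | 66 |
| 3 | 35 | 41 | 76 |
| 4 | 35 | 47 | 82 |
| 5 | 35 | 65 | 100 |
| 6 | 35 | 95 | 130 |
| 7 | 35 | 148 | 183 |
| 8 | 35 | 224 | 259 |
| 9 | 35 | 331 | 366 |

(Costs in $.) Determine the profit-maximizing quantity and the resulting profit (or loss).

Compute π = P·Q − TC at each output: Q=0: -35; Q=1: -47; Q=2: -48; Q=3: -49; Q=4: -46; Q=5: -55; Q=6: -76; Q=7: -120; Q=8: -187; Q=9: -285.
Profit is highest at Q = 0. Equivalently, the lowest AVC in the table is 47/4 ≈ $11.75 at Q = 4, and P = $9 falls below it — price never covers variable cost, so the firm shuts down and loses only its fixed cost.

Q = 0 (shut down); profit = -$35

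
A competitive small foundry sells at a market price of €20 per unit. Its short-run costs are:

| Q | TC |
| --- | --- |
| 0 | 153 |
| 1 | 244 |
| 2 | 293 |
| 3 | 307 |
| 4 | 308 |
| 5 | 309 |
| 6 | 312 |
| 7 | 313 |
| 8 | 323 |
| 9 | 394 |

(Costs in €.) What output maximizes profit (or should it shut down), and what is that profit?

Compute π = P·Q − TC at each output: Q=0: -153; Q=1: -224; Q=2: -253; Q=3: -247; Q=4: -228; Q=5: -209; Q=6: -192; Q=7: -173; Q=8: -163; Q=9: -214.
Profit is highest at Q = 0. Equivalently, the lowest AVC in the table is 170/8 ≈ €21.25 at Q = 8, and P = €20 falls below it — price never covers variable cost, so the firm shuts down and loses only its fixed cost.

Q = 0 (shut down); profit = -€153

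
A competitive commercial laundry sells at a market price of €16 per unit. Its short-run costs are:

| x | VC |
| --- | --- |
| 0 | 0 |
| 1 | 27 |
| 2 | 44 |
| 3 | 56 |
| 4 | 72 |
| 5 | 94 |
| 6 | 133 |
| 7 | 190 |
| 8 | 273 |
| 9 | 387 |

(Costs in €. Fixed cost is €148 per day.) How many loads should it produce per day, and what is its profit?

Compute π = P·x − TC at each output: x=0: -148; x=1: -159; x=2: -160; x=3: -156; x=4: -156; x=5: -162; x=6: -185; x=7: -226; x=8: -293; x=9: -391.
Profit is highest at x = 0. Equivalently, the lowest AVC in the table is 72/4 ≈ €18 at x = 4, and P = €16 falls below it — price never covers variable cost, so the firm shuts down and loses only its fixed cost.

x = 0 (shut down); profit = -€148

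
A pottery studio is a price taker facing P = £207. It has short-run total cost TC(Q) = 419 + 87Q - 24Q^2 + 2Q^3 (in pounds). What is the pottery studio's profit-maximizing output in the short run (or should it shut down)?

Variable cost is VC = 87Q - 24Q^2 + 2Q^3, so AVC = VC/Q = 87 - 24Q + 2Q^2 and MC = dTC/dQ = 87 - 48Q + 6Q^2.
AVC hits its minimum where MC = AVC, at Q = 6, giving min AVC = 87 - 24·6 + 2·6^2 = £15.
P = £207 exceeds min AVC = £15, so the firm stays open.
P = MC gives -120 - 48Q + 6Q^2 = 0, with roots -2 and 10. Take the larger (rising MC): Q* = 10.
Check: AVC at Q = 10 is £47 ≤ P, so revenue covers variable cost.
Profit = P·Q − TC = 207·10 − 889 = £1181.

Produce at Q = 10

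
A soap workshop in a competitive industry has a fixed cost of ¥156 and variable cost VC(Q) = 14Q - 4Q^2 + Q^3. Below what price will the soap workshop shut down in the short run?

¥10 per unit

Short-run supply begins at min AVC. From VC = 14Q - 4Q^2 + Q^3, AVC = 14 - 4Q + Q^2.
dAVC/dQ = -4 + 2Q = 0 gives Q = 2. min AVC = 14 - 4·2 + 2^2 = 10.
For P < ¥10 the firm produces nothing.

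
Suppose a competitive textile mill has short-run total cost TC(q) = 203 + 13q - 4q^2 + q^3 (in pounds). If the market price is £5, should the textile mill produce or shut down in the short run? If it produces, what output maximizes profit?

Shut down

Variable cost is VC = 13q - 4q^2 + q^3, so AVC = VC/q = 13 - 4q + q^2 and MC = dTC/dq = 13 - 8q + 3q^2.
The AVC parabola has its vertex at q = 4/2 = 2, where AVC = 13 - 4·2 + 2^2 = £9.
Since P = £5 < min AVC = £9, price fails to cover variable cost at any output.
Shutting down limits the loss to fixed cost, £203.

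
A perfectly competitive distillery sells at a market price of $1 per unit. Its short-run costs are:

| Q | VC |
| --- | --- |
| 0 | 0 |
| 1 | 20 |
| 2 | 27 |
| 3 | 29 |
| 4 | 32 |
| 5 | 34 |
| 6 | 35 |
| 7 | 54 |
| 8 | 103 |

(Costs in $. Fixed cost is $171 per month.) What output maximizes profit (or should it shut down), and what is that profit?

Tabulate TR − TC: Q=0: -171; Q=1: -190; Q=2: -196; Q=3: -197; Q=4: -199; Q=5: -200; Q=6: -200; Q=7: -218; Q=8: -266.
Profit is highest at Q = 0. Equivalently, the lowest AVC in the table is 35/6 ≈ $5.83 at Q = 6, and P = $1 falls below it — price never covers variable cost, so the firm shuts down and loses only its fixed cost.

Q = 0 (shut down); profit = -$171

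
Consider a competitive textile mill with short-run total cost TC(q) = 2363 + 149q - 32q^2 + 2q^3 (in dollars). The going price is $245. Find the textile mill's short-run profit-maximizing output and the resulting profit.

AVC = 149 - 32q + 2q^2; min AVC = $21 at q = 8. Since P = $245 ≥ min AVC, the firm produces.
With MC = 149 - 64q + 6q^2, P = MC on the upward-sloping part at q* = 12.
TR = 245·12 = 2940. TC = 2363 + 636 = 2999. Profit = 2940 − 2999 = -$59.
Shutting down would mean losing the fixed cost of $2363, so operating at a loss of $59 is better by $2304.

Profit = -$59 at q = 12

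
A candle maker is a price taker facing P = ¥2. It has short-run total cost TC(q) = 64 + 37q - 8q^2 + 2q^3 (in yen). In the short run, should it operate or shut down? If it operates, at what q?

Shut down

Variable cost is VC = 37q - 8q^2 + 2q^3, so AVC = VC/q = 37 - 8q + 2q^2 and MC = dTC/dq = 37 - 16q + 6q^2.
AVC is minimized where dAVC/dq = -8 + 4q = 0, at q = 2; min AVC = 37 - 8·2 + 2·2^2 = ¥29.
With P < min AVC (¥2 < ¥29), every unit sold adds to the loss.
Shutting down limits the loss to fixed cost, ¥64.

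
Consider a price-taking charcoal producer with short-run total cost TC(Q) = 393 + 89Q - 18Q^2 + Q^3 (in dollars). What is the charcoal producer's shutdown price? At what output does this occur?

$8 per unit, at Q = 9

Short-run supply begins at min AVC. From VC = 89Q - 18Q^2 + Q^3, AVC = 89 - 18Q + Q^2.
dAVC/dQ = -18 + 2Q = 0 gives Q = 9. min AVC = 89 - 18·9 + 9^2 = 8.
So the shutdown price is $8.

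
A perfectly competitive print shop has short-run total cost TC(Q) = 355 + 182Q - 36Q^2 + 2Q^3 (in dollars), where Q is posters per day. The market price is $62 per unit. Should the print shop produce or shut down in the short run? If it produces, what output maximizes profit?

Variable cost is VC = 182Q - 36Q^2 + 2Q^3, so AVC = VC/Q = 182 - 36Q + 2Q^2 and MC = dTC/dQ = 182 - 72Q + 6Q^2.
The AVC parabola has its vertex at Q = 36/4 = 9, where AVC = 182 - 36·9 + 2·9^2 = $20.
Since P = $62 ≥ min AVC = $20, price covers variable cost and the firm should produce.
Solving P = MC: 120 - 72Q + 6Q^2 = 0 ⇒ Q = 2 or 10. On the upward-sloping branch, Q* = 10.
Check: AVC at Q = 10 is $22 ≤ P, so revenue covers variable cost.
Profit = P·Q − TC = 62·10 − 575 = $45.

Produce at Q = 10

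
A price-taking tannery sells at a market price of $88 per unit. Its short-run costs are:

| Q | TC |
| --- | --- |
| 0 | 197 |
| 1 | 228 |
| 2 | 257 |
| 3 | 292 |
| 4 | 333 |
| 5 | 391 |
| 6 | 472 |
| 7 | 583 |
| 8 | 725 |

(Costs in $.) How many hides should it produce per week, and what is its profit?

Q = 6; profit = $56

Tabulate TR − TC: Q=0: -197; Q=1: -140; Q=2: -81; Q=3: -28; Q=4: 19; Q=5: 49; Q=6: 56; Q=7: 33; Q=8: -21.
Profit is maximized at Q = 6. AVC there is 275/6 = $45.83 ≤ P, so producing beats shutting down (which would give -$197).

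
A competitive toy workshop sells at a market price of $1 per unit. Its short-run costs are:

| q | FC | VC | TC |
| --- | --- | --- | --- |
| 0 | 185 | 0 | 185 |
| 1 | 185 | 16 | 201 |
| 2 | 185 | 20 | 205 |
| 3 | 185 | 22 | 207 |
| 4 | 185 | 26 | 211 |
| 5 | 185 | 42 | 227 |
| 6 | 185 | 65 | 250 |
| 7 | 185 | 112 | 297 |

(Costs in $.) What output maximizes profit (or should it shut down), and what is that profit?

q = 0 (shut down); profit = -$185

Profit at each row (π = 1q − TC): q=0: -185; q=1: -200; q=2: -203; q=3: -204; q=4: -207; q=5: -222; q=6: -244; q=7: -290.
Profit is highest at q = 0. Equivalently, the lowest AVC in the table is 26/4 ≈ $6.50 at q = 4, and P = $1 falls below it — price never covers variable cost, so the firm shuts down and loses only its fixed cost.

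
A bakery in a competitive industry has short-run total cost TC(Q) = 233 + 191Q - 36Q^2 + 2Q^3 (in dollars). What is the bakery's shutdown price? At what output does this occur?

Short-run supply begins at min AVC. From VC = 191Q - 36Q^2 + 2Q^3, AVC = 191 - 36Q + 2Q^2.
At the minimum of AVC, MC = AVC. MC = 191 - 72Q + 6Q^2; setting MC = AVC gives 4Q^2 - 36Q = 0, so Q = 9. min AVC = 29.
The firm shuts down for any P below $29.

$29 per unit, at Q = 9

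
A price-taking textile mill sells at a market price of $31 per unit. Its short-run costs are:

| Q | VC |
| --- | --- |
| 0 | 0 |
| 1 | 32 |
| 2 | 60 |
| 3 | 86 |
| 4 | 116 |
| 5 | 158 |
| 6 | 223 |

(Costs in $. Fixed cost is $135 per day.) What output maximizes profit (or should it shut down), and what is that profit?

Compute π = P·Q − TC at each output: Q=0: -135; Q=1: -136; Q=2: -133; Q=3: -128; Q=4: -127; Q=5: -138; Q=6: -172.
Profit is maximized at Q = 4. AVC there is 116/4 = $29 ≤ P, so producing beats shutting down (which would give -$135).

Q = 4; profit = -$127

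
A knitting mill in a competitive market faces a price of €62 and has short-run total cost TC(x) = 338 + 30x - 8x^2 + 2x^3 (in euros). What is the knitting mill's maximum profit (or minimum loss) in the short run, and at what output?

Profit = -€210 at x = 4

AVC = 30 - 8x + 2x^2 has its minimum €22 at x = 2; price €62 clears that bar, so the firm operates.
MC = 30 - 16x + 6x^2. Setting P = MC and taking the root on the rising branch gives x* = 4.
TR = 62·4 = 248. TC = 338 + 120 = 458. Profit = 248 − 458 = -€210.
By producing, the firm covers all variable cost plus €128 of fixed cost; shutting down would lose the full €338.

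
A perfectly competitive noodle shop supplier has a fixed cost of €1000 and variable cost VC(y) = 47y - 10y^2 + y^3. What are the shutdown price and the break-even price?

Shutdown price = €22; break-even price = €147

AVC = 47 - 10y + y^2; minimized at y = 5, giving min AVC = €22. That is the shutdown price.
ATC = 1000/y + 47 - 10y + y^2. Setting dATC/dy = −1000/y^2 − 10 + 2y = 0 gives y = 10 (since 2·10^3 − 10·10^2 = 1000).
min ATC = 1000/10 + 47 − 10·10 + 10^2 = €147. That is the break-even price.
Between these two prices the firm operates at a loss; above €147 it earns a profit.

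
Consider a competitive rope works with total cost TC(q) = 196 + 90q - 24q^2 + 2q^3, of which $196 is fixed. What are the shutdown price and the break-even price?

AVC = 90 - 24q + 2q^2; minimized at q = 6, giving min AVC = $18. That is the shutdown price.
ATC = 196/q + 90 - 24q + 2q^2. Setting dATC/dq = −196/q^2 − 24 + 4q = 0 gives q = 7 (since 4·7^3 − 24·7^2 = 196).
min ATC = 196/7 + 90 − 24·7 + 2·7^2 = $48. That is the break-even price.
For $18 ≤ P < $48 the firm produces at a loss; below $18 it shuts down.

Shutdown price = $18; break-even price = $48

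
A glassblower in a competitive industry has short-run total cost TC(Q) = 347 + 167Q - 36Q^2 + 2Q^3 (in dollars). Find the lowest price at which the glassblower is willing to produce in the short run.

$5 per unit

The shutdown price is the minimum of AVC. VC = 167Q - 36Q^2 + 2Q^3, so AVC = 167 - 36Q + 2Q^2.
dAVC/dQ = -36 + 4Q = 0 gives Q = 9. min AVC = 167 - 36·9 + 2·9^2 = 5.
The firm shuts down for any P below $5.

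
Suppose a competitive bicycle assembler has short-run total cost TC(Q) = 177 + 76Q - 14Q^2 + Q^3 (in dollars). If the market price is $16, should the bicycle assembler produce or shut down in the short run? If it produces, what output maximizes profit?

Shut down

Strip out fixed cost: VC = 76Q - 14Q^2 + Q^3. Then AVC = 76 - 14Q + Q^2 and MC = 76 - 28Q + 3Q^2.
AVC is minimized where dAVC/dQ = -14 + 2Q = 0, at Q = 7; min AVC = 76 - 14·7 + 7^2 = $27.
Since P = $16 < min AVC = $27, price fails to cover variable cost at any output.
Shutting down limits the loss to fixed cost, $177.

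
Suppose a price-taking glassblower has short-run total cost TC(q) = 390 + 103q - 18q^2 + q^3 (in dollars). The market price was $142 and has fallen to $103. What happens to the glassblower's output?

Output falls from 13 to 12

AVC = 103 - 18q + q^2, minimized at q = 9 where min AVC = $22. MC = 103 - 36q + 3q^2.
With P = $142 above the shutdown price, P = MC gives q = 13.
At P = $103 ≥ min AVC, set P = MC: q = 12. The firm stays open but cuts output.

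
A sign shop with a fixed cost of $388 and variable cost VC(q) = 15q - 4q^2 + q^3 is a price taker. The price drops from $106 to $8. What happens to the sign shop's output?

AVC = 15 - 4q + q^2, minimized at q = 2 where min AVC = $11. MC = 15 - 8q + 3q^2.
At P = $106 ≥ min AVC, set P = MC on the rising branch: q = 7.
At P = $8 < min AVC = $11, price no longer covers variable cost at any output, so the firm shuts down: q = 0.

Output falls from 7 to 0 (the firm shuts down)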